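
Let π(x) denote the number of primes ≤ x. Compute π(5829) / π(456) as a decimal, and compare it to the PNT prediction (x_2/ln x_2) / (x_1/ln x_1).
π(5829)/π(456) = 765/87 ≈ 8.7931;  PNT prediction ≈ 9.0263.

π(456) = 87 and π(5829) = 765, so π(5829)/π(456) ≈ 8.7931. The PNT-predicted ratio is (5829/ln(5829)) / (456/ln(456)) ≈ 9.0263. The two agree to within a few percent, as expected.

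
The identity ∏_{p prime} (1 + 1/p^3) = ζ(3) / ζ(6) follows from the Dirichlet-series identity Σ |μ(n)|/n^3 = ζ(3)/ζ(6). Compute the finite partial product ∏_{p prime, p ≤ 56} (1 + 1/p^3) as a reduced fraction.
∏ = 1193284353855226596885466673602596175872/1009953283877483663098780766542609340885

The primes p ≤ 56 are [2, 3, 5, 7, 11, 13, 17, 19, 23, 29, 31, 37, 41, 43, 47, 53]. For each, (1 + 1/p^3) = (p^3 + 1)/p^3. Multiplying these fractions over p ∈ [2, 3, 5, 7, 11, 13, 17, 19, 23, 29, 31, 37, 41, 43, 47, 53] gives 1193284353855226596885466673602596175872/1009953283877483663098780766542609340885. (In the limit P → ∞ this tends to ζ(3)/ζ(6).)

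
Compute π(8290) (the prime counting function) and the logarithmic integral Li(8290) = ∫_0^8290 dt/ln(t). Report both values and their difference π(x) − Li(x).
π(8290) = 1039;  Li(8290) ≈ 1058.62;  π(x) − Li(x) ≈ -19.62.

Direct count of primes ≤ 8290 gives π(8290) = 1039. Numerical evaluation of the logarithmic integral gives Li(8290) ≈ 1058.62. The difference π(x) − Li(x) ≈ -19.62 is typically negative for small/moderate x (Li(x) overestimates), though Littlewood's theorem shows this sign changes infinitely often.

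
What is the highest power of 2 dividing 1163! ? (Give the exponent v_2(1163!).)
v_2(1163!) = 1158

Legendre's formula: v_p(n!) = Σ_{k ≥ 1} ⌊n / p^k⌋. For p = 2, n = 1163, the terms are:
  ⌊1163/2^1⌋ = ⌊1163/2⌋ = 581
  ⌊1163/2^2⌋ = ⌊1163/4⌋ = 290
  ⌊1163/2^3⌋ = ⌊1163/8⌋ = 145
  ⌊1163/2^4⌋ = ⌊1163/16⌋ = 72
  ⌊1163/2^5⌋ = ⌊1163/32⌋ = 36
  ⌊1163/2^6⌋ = ⌊1163/64⌋ = 18
  ⌊1163/2^7⌋ = ⌊1163/128⌋ = 9
  ⌊1163/2^8⌋ = ⌊1163/256⌋ = 4
  ⌊1163/2^9⌋ = ⌊1163/512⌋ = 2
  ⌊1163/2^10⌋ = ⌊1163/1024⌋ = 1
(the next term ⌊1163/2^11⌋ = 0, terminating the sum). Summing: v_2(1163!) = 581 + 290 + 145 + 72 + 36 + 18 + 9 + 4 + 2 + 1 = 1158.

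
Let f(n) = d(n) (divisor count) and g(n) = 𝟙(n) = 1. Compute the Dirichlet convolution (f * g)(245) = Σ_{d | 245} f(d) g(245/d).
(d * 𝟙)(245) = 18

Divisors of 245: [1, 5, 7, 35, 49, 245]. For each d | 245:
  d = 1: d(1) · 𝟙(245/1) = 1 · 1 = 1
  d = 5: d(5) · 𝟙(245/5) = 2 · 1 = 2
  d = 7: d(7) · 𝟙(245/7) = 2 · 1 = 2
  d = 35: d(35) · 𝟙(245/35) = 4 · 1 = 4
  d = 49: d(49) · 𝟙(245/49) = 3 · 1 = 3
  d = 245: d(245) · 𝟙(245/245) = 6 · 1 = 6
Summing: (d * 𝟙)(245) = 1 + 2 + 2 + 4 + 3 + 6 = 18.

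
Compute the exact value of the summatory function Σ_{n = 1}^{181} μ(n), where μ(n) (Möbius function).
Σ_{n ≤ 181} μ(n) = -4

Compute μ(n) for each 1 ≤ n ≤ 181: μ(1) = 1, μ(2) = -1, μ(3) = -1, μ(4) = 0, μ(5) = -1, μ(6) = 1, μ(7) = -1, μ(8) = 0, μ(9) = 0, μ(10) = 1, μ(11) = -1, μ(12) = 0, μ(13) = -1, μ(14) = 1, μ(15) = 1, μ(16) = 0, μ(17) = -1, μ(18) = 0, μ(19) = -1, μ(20) = 0, μ(21) = 1, μ(22) = 1, μ(23) = -1, μ(24) = 0, μ(25) = 0, μ(26) = 1, μ(27) = 0, μ(28) = 0, μ(29) = -1, μ(30) = -1, μ(31) = -1, μ(32) = 0, μ(33) = 1, μ(34) = 1, μ(35) = 1, μ(36) = 0, μ(37) = -1, μ(38) = 1, μ(39) = 1, μ(40) = 0, μ(41) = -1, μ(42) = -1, μ(43) = -1, μ(44) = 0, μ(45) = 0, μ(46) = 1, μ(47) = -1, μ(48) = 0, μ(49) = 0, μ(50) = 0, μ(51) = 1, μ(52) = 0, μ(53) = -1, μ(54) = 0, μ(55) = 1, μ(56) = 0, μ(57) = 1, μ(58) = 1, μ(59) = -1, μ(60) = 0, μ(61) = -1, μ(62) = 1, μ(63) = 0, μ(64) = 0, μ(65) = 1, μ(66) = -1, μ(67) = -1, μ(68) = 0, μ(69) = 1, μ(70) = -1, μ(71) = -1, μ(72) = 0, μ(73) = -1, μ(74) = 1, μ(75) = 0, μ(76) = 0, μ(77) = 1, μ(78) = -1, μ(79) = -1, μ(80) = 0, μ(81) = 0, μ(82) = 1, μ(83) = -1, μ(84) = 0, μ(85) = 1, μ(86) = 1, μ(87) = 1, μ(88) = 0, μ(89) = -1, μ(90) = 0, μ(91) = 1, μ(92) = 0, μ(93) = 1, μ(94) = 1, μ(95) = 1, μ(96) = 0, μ(97) = -1, μ(98) = 0, μ(99) = 0, μ(100) = 0, μ(101) = -1, μ(102) = -1, μ(103) = -1, μ(104) = 0, μ(105) = -1, μ(106) = 1, μ(107) = -1, μ(108) = 0, μ(109) = -1, μ(110) = -1, μ(111) = 1, μ(112) = 0, μ(113) = -1, μ(114) = -1, μ(115) = 1, μ(116) = 0, μ(117) = 0, μ(118) = 1, μ(119) = 1, μ(120) = 0, μ(121) = 0, μ(122) = 1, μ(123) = 1, μ(124) = 0, μ(125) = 0, μ(126) = 0, μ(127) = -1, μ(128) = 0, μ(129) = 1, μ(130) = -1, μ(131) = -1, μ(132) = 0, μ(133) = 1, μ(134) = 1, μ(135) = 0, μ(136) = 0, μ(137) = -1, μ(138) = -1, μ(139) = -1, μ(140) = 0, μ(141) = 1, μ(142) = 1, μ(143) = 1, μ(144) = 0, μ(145) = 1, μ(146) = 1, μ(147) = 0, μ(148) = 0, μ(149) = -1, μ(150) = 0, μ(151) = -1, μ(152) = 0, μ(153) = 0, μ(154) = -1, μ(155) = 1, μ(156) = 0, μ(157) = -1, μ(158) = 1, μ(159) = 1, μ(160) = 0, μ(161) = 1, μ(162) = 0, μ(163) = -1, μ(164) = 0, μ(165) = -1, μ(166) = 1, μ(167) = -1, μ(168) = 0, μ(169) = 0, μ(170) = -1, μ(171) = 0, μ(172) = 0, μ(173) = -1, μ(174) = -1, μ(175) = 0, μ(176) = 0, μ(177) = 1, μ(178) = 1, μ(179) = -1, μ(180) = 0, μ(181) = -1. Summing all 181 values: -4. (Mertens function M(x) = Σ_{n ≤ x} μ(n); on average M(x) should be small (PNT ⟺ M(x) = o(x)).)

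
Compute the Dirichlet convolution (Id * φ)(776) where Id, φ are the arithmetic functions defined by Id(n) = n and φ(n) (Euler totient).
(Id * φ)(776) = 3860

Divisors of 776: [1, 2, 4, 8, 97, 194, 388, 776]. For each d | 776:
  d = 1: Id(1) · φ(776/1) = 1 · 384 = 384
  d = 2: Id(2) · φ(776/2) = 2 · 192 = 384
  d = 4: Id(4) · φ(776/4) = 4 · 96 = 384
  d = 8: Id(8) · φ(776/8) = 8 · 96 = 768
  d = 97: Id(97) · φ(776/97) = 97 · 4 = 388
  d = 194: Id(194) · φ(776/194) = 194 · 2 = 388
  d = 388: Id(388) · φ(776/388) = 388 · 1 = 388
  d = 776: Id(776) · φ(776/776) = 776 · 1 = 776
Summing: (Id * φ)(776) = 384 + 384 + 384 + 768 + 388 + 388 + 388 + 776 = 3860.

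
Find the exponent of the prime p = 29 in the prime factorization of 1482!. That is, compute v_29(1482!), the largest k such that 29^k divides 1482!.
v_29(1482!) = 52

Legendre's formula: v_p(n!) = Σ_{k ≥ 1} ⌊n / p^k⌋. For p = 29, n = 1482, the terms are:
  ⌊1482/29^1⌋ = ⌊1482/29⌋ = 51
  ⌊1482/29^2⌋ = ⌊1482/841⌋ = 1
(the next term ⌊1482/29^3⌋ = 0, terminating the sum). Summing: v_29(1482!) = 51 + 1 = 52.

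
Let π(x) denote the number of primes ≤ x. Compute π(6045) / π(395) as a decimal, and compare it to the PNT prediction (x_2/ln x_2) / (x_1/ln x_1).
π(6045)/π(395) = 788/77 ≈ 10.2338;  PNT prediction ≈ 10.5088.

π(395) = 77 and π(6045) = 788, so π(6045)/π(395) ≈ 10.2338. The PNT-predicted ratio is (6045/ln(6045)) / (395/ln(395)) ≈ 10.5088. The two agree to within a few percent, as expected.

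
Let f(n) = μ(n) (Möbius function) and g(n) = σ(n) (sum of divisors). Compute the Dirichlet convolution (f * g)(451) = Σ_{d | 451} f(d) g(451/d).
(μ * σ)(451) = 451

Divisors of 451: [1, 11, 41, 451]. For each d | 451:
  d = 1: μ(1) · σ(451/1) = 1 · 504 = 504
  d = 11: μ(11) · σ(451/11) = -1 · 42 = -42
  d = 41: μ(41) · σ(451/41) = -1 · 12 = -12
  d = 451: μ(451) · σ(451/451) = 1 · 1 = 1
Summing: (μ * σ)(451) = 504 + -42 + -12 + 1 = 451.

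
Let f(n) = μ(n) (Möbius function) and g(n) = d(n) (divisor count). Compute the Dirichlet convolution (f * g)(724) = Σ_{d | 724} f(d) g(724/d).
(μ * d)(724) = 1

Divisors of 724: [1, 2, 4, 181, 362, 724]. For each d | 724:
  d = 1: μ(1) · d(724/1) = 1 · 6 = 6
  d = 2: μ(2) · d(724/2) = -1 · 4 = -4
  d = 4: μ(4) · d(724/4) = 0 · 2 = 0
  d = 181: μ(181) · d(724/181) = -1 · 3 = -3
  d = 362: μ(362) · d(724/362) = 1 · 2 = 2
  d = 724: μ(724) · d(724/724) = 0 · 1 = 0
Summing: (μ * d)(724) = 6 + -4 + 0 + -3 + 2 + 0 = 1.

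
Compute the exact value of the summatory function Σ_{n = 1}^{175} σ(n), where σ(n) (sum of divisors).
Σ_{n ≤ 175} σ(n) = 25212

Compute σ(n) for each 1 ≤ n ≤ 175: σ(1) = 1, σ(2) = 3, σ(3) = 4, σ(4) = 7, σ(5) = 6, σ(6) = 12, σ(7) = 8, σ(8) = 15, σ(9) = 13, σ(10) = 18, σ(11) = 12, σ(12) = 28, σ(13) = 14, σ(14) = 24, σ(15) = 24, σ(16) = 31, σ(17) = 18, σ(18) = 39, σ(19) = 20, σ(20) = 42, σ(21) = 32, σ(22) = 36, σ(23) = 24, σ(24) = 60, σ(25) = 31, σ(26) = 42, σ(27) = 40, σ(28) = 56, σ(29) = 30, σ(30) = 72, σ(31) = 32, σ(32) = 63, σ(33) = 48, σ(34) = 54, σ(35) = 48, σ(36) = 91, σ(37) = 38, σ(38) = 60, σ(39) = 56, σ(40) = 90, σ(41) = 42, σ(42) = 96, σ(43) = 44, σ(44) = 84, σ(45) = 78, σ(46) = 72, σ(47) = 48, σ(48) = 124, σ(49) = 57, σ(50) = 93, σ(51) = 72, σ(52) = 98, σ(53) = 54, σ(54) = 120, σ(55) = 72, σ(56) = 120, σ(57) = 80, σ(58) = 90, σ(59) = 60, σ(60) = 168, σ(61) = 62, σ(62) = 96, σ(63) = 104, σ(64) = 127, σ(65) = 84, σ(66) = 144, σ(67) = 68, σ(68) = 126, σ(69) = 96, σ(70) = 144, σ(71) = 72, σ(72) = 195, σ(73) = 74, σ(74) = 114, σ(75) = 124, σ(76) = 140, σ(77) = 96, σ(78) = 168, σ(79) = 80, σ(80) = 186, σ(81) = 121, σ(82) = 126, σ(83) = 84, σ(84) = 224, σ(85) = 108, σ(86) = 132, σ(87) = 120, σ(88) = 180, σ(89) = 90, σ(90) = 234, σ(91) = 112, σ(92) = 168, σ(93) = 128, σ(94) = 144, σ(95) = 120, σ(96) = 252, σ(97) = 98, σ(98) = 171, σ(99) = 156, σ(100) = 217, σ(101) = 102, σ(102) = 216, σ(103) = 104, σ(104) = 210, σ(105) = 192, σ(106) = 162, σ(107) = 108, σ(108) = 280, σ(109) = 110, σ(110) = 216, σ(111) = 152, σ(112) = 248, σ(113) = 114, σ(114) = 240, σ(115) = 144, σ(116) = 210, σ(117) = 182, σ(118) = 180, σ(119) = 144, σ(120) = 360, σ(121) = 133, σ(122) = 186, σ(123) = 168, σ(124) = 224, σ(125) = 156, σ(126) = 312, σ(127) = 128, σ(128) = 255, σ(129) = 176, σ(130) = 252, σ(131) = 132, σ(132) = 336, σ(133) = 160, σ(134) = 204, σ(135) = 240, σ(136) = 270, σ(137) = 138, σ(138) = 288, σ(139) = 140, σ(140) = 336, σ(141) = 192, σ(142) = 216, σ(143) = 168, σ(144) = 403, σ(145) = 180, σ(146) = 222, σ(147) = 228, σ(148) = 266, σ(149) = 150, σ(150) = 372, σ(151) = 152, σ(152) = 300, σ(153) = 234, σ(154) = 288, σ(155) = 192, σ(156) = 392, σ(157) = 158, σ(158) = 240, σ(159) = 216, σ(160) = 378, σ(161) = 192, σ(162) = 363, σ(163) = 164, σ(164) = 294, σ(165) = 288, σ(166) = 252, σ(167) = 168, σ(168) = 480, σ(169) = 183, σ(170) = 324, σ(171) = 260, σ(172) = 308, σ(173) = 174, σ(174) = 360, σ(175) = 248. Summing all 175 values: 25212. (Average order: Σ_{n ≤ x} σ(n) ~ (π²/12) x². For x = 175, (π²/12)·175² ≈ 25188.05.)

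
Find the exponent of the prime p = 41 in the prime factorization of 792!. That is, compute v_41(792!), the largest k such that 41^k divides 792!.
v_41(792!) = 19

Legendre's formula: v_p(n!) = Σ_{k ≥ 1} ⌊n / p^k⌋. For p = 41, n = 792, the terms are:
  ⌊792/41^1⌋ = ⌊792/41⌋ = 19
(the next term ⌊792/41^2⌋ = 0, terminating the sum). Summing: v_41(792!) = 19 = 19.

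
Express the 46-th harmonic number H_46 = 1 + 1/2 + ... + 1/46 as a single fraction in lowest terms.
H_46 = 5943339269060627227/1345655451257488800

Direct summation: H_46 = 1 + 1/2 + ... + 1/46. The least common denominator is lcm(1, ..., 46) = 9419588158802421600; over this denominator the numerator is 9419588158802421600 + 4709794079401210800 + 3139862719600807200 + 2354897039700605400 + 1883917631760484320 + 1569931359800403600 + 1345655451257488800 + 1177448519850302700 + 1046620906533602400 + 941958815880242160 + 856326196254765600 + 784965679900201800 + 724583704523263200 + 672827725628744400 + 627972543920161440 + 588724259925151350 + 554093421106024800 + 523310453266801200 + 495767797831706400 + 470979407940121080 + 448551817085829600 + 428163098127382800 + 409547311252279200 + 392482839950100900 + 376783526352096864 + 362291852261631600 + 348873635511200800 + 336413862814372200 + 324813384786290400 + 313986271960080720 + 303857682542013600 + 294362129962575675 + 285442065418255200 + 277046710553012400 + 269131090251497760 + 261655226633400600 + 254583463751416800 + 247883898915853200 + 241527901507754400 + 235489703970060540 + 229746052653717600 + 224275908542914800 + 219060189739591200 + 214081549063691400 + 209324181306720480 + 204773655626139600 = 41603374883424390589, so H_46 = 41603374883424390589/9419588158802421600; reducing by gcd(41603374883424390589, 9419588158802421600) = 7 gives 5943339269060627227/1345655451257488800 ≈ 4.41669. (The PNT-adjacent estimate ln(46) + γ ≈ 4.40586 matches within O(1/n).)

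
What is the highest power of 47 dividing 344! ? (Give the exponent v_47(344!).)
v_47(344!) = 7

Legendre's formula: v_p(n!) = Σ_{k ≥ 1} ⌊n / p^k⌋. For p = 47, n = 344, the terms are:
  ⌊344/47^1⌋ = ⌊344/47⌋ = 7
(the next term ⌊344/47^2⌋ = 0, terminating the sum). Summing: v_47(344!) = 7 = 7.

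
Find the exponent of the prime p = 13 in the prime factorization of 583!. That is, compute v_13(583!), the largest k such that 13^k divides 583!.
v_13(583!) = 47

Legendre's formula: v_p(n!) = Σ_{k ≥ 1} ⌊n / p^k⌋. For p = 13, n = 583, the terms are:
  ⌊583/13^1⌋ = ⌊583/13⌋ = 44
  ⌊583/13^2⌋ = ⌊583/169⌋ = 3
(the next term ⌊583/13^3⌋ = 0, terminating the sum). Summing: v_13(583!) = 44 + 3 = 47.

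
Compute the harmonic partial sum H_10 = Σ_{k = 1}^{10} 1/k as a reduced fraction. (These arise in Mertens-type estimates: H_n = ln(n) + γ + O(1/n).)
H_10 = 7381/2520

Direct summation: H_10 = 1 + 1/2 + ... + 1/10. The least common denominator is lcm(1, ..., 10) = 2520; over this denominator the numerator is 2520 + 1260 + 840 + 630 + 504 + 420 + 360 + 315 + 280 + 252 = 7381, so H_10 = 7381/2520 (already in lowest terms) ≈ 2.92897. (The PNT-adjacent estimate ln(10) + γ ≈ 2.87980 matches within O(1/n).)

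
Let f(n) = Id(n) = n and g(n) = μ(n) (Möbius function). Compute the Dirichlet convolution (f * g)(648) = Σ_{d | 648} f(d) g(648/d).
(Id * μ)(648) = 216

Divisors of 648: [1, 2, 3, 4, 6, 8, 9, 12, 18, 24, 27, 36, 54, 72, 81, 108, 162, 216, 324, 648]. For each d | 648:
  d = 1: Id(1) · μ(648/1) = 1 · 0 = 0
  d = 2: Id(2) · μ(648/2) = 2 · 0 = 0
  d = 3: Id(3) · μ(648/3) = 3 · 0 = 0
  d = 4: Id(4) · μ(648/4) = 4 · 0 = 0
  d = 6: Id(6) · μ(648/6) = 6 · 0 = 0
  d = 8: Id(8) · μ(648/8) = 8 · 0 = 0
  d = 9: Id(9) · μ(648/9) = 9 · 0 = 0
  d = 12: Id(12) · μ(648/12) = 12 · 0 = 0
  d = 18: Id(18) · μ(648/18) = 18 · 0 = 0
  d = 24: Id(24) · μ(648/24) = 24 · 0 = 0
  d = 27: Id(27) · μ(648/27) = 27 · 0 = 0
  d = 36: Id(36) · μ(648/36) = 36 · 0 = 0
  d = 54: Id(54) · μ(648/54) = 54 · 0 = 0
  d = 72: Id(72) · μ(648/72) = 72 · 0 = 0
  d = 81: Id(81) · μ(648/81) = 81 · 0 = 0
  d = 108: Id(108) · μ(648/108) = 108 · 1 = 108
  d = 162: Id(162) · μ(648/162) = 162 · 0 = 0
  d = 216: Id(216) · μ(648/216) = 216 · -1 = -216
  d = 324: Id(324) · μ(648/324) = 324 · -1 = -324
  d = 648: Id(648) · μ(648/648) = 648 · 1 = 648
Summing: (Id * μ)(648) = 0 + 0 + 0 + 0 + 0 + 0 + 0 + 0 + 0 + 0 + 0 + 0 + 0 + 0 + 0 + 108 + 0 + -216 + -324 + 648 = 216.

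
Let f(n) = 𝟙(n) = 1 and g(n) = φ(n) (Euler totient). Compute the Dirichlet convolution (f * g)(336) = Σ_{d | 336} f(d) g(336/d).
(𝟙 * φ)(336) = 336

Divisors of 336: [1, 2, 3, 4, 6, 7, 8, 12, 14, 16, 21, 24, 28, 42, 48, 56, 84, 112, 168, 336]. For each d | 336:
  d = 1: 𝟙(1) · φ(336/1) = 1 · 96 = 96
  d = 2: 𝟙(2) · φ(336/2) = 1 · 48 = 48
  d = 3: 𝟙(3) · φ(336/3) = 1 · 48 = 48
  d = 4: 𝟙(4) · φ(336/4) = 1 · 24 = 24
  d = 6: 𝟙(6) · φ(336/6) = 1 · 24 = 24
  d = 7: 𝟙(7) · φ(336/7) = 1 · 16 = 16
  d = 8: 𝟙(8) · φ(336/8) = 1 · 12 = 12
  d = 12: 𝟙(12) · φ(336/12) = 1 · 12 = 12
  d = 14: 𝟙(14) · φ(336/14) = 1 · 8 = 8
  d = 16: 𝟙(16) · φ(336/16) = 1 · 12 = 12
  d = 21: 𝟙(21) · φ(336/21) = 1 · 8 = 8
  d = 24: 𝟙(24) · φ(336/24) = 1 · 6 = 6
  d = 28: 𝟙(28) · φ(336/28) = 1 · 4 = 4
  d = 42: 𝟙(42) · φ(336/42) = 1 · 4 = 4
  d = 48: 𝟙(48) · φ(336/48) = 1 · 6 = 6
  d = 56: 𝟙(56) · φ(336/56) = 1 · 2 = 2
  d = 84: 𝟙(84) · φ(336/84) = 1 · 2 = 2
  d = 112: 𝟙(112) · φ(336/112) = 1 · 2 = 2
  d = 168: 𝟙(168) · φ(336/168) = 1 · 1 = 1
  d = 336: 𝟙(336) · φ(336/336) = 1 · 1 = 1
Summing: (𝟙 * φ)(336) = 96 + 48 + 48 + 24 + 24 + 16 + 12 + 12 + 8 + 12 + 8 + 6 + 4 + 4 + 6 + 2 + 2 + 2 + 1 + 1 = 336.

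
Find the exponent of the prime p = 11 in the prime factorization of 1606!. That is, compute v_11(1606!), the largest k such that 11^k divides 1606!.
v_11(1606!) = 160

Legendre's formula: v_p(n!) = Σ_{k ≥ 1} ⌊n / p^k⌋. For p = 11, n = 1606, the terms are:
  ⌊1606/11^1⌋ = ⌊1606/11⌋ = 146
  ⌊1606/11^2⌋ = ⌊1606/121⌋ = 13
  ⌊1606/11^3⌋ = ⌊1606/1331⌋ = 1
(the next term ⌊1606/11^4⌋ = 0, terminating the sum). Summing: v_11(1606!) = 146 + 13 + 1 = 160.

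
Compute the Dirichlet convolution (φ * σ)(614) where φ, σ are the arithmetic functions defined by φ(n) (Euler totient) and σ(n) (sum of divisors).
(φ * σ)(614) = 2456

Divisors of 614: [1, 2, 307, 614]. For each d | 614:
  d = 1: φ(1) · σ(614/1) = 1 · 924 = 924
  d = 2: φ(2) · σ(614/2) = 1 · 308 = 308
  d = 307: φ(307) · σ(614/307) = 306 · 3 = 918
  d = 614: φ(614) · σ(614/614) = 306 · 1 = 306
Summing: (φ * σ)(614) = 924 + 308 + 918 + 306 = 2456.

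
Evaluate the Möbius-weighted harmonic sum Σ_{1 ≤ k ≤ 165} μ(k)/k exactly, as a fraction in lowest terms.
Σ μ(k)/k = 39559613656892389988868176705313193612521402770457442247492939/5766152219975951659023630035336134306565384015606066319856068810

Values of μ(k) for 1 ≤ k ≤ 165: μ(1) = 1, μ(2) = -1, μ(3) = -1, μ(5) = -1, μ(6) = 1, μ(7) = -1, μ(10) = 1, μ(11) = -1, μ(13) = -1, μ(14) = 1, μ(15) = 1, μ(17) = -1, μ(19) = -1, μ(21) = 1, μ(22) = 1, μ(23) = -1, μ(26) = 1, μ(29) = -1, μ(30) = -1, μ(31) = -1, μ(33) = 1, μ(34) = 1, μ(35) = 1, μ(37) = -1, μ(38) = 1, μ(39) = 1, μ(41) = -1, μ(42) = -1, μ(43) = -1, μ(46) = 1, μ(47) = -1, μ(51) = 1, μ(53) = -1, μ(55) = 1, μ(57) = 1, μ(58) = 1, μ(59) = -1, μ(61) = -1, μ(62) = 1, μ(65) = 1, μ(66) = -1, μ(67) = -1, μ(69) = 1, μ(70) = -1, μ(71) = -1, μ(73) = -1, μ(74) = 1, μ(77) = 1, μ(78) = -1, μ(79) = -1, μ(82) = 1, μ(83) = -1, μ(85) = 1, μ(86) = 1, μ(87) = 1, μ(89) = -1, μ(91) = 1, μ(93) = 1, μ(94) = 1, μ(95) = 1, μ(97) = -1, μ(101) = -1, μ(102) = -1, μ(103) = -1, μ(105) = -1, μ(106) = 1, μ(107) = -1, μ(109) = -1, μ(110) = -1, μ(111) = 1, μ(113) = -1, μ(114) = -1, μ(115) = 1, μ(118) = 1, μ(119) = 1, μ(122) = 1, μ(123) = 1, μ(127) = -1, μ(129) = 1, μ(130) = -1, μ(131) = -1, μ(133) = 1, μ(134) = 1, μ(137) = -1, μ(138) = -1, μ(139) = -1, μ(141) = 1, μ(142) = 1, μ(143) = 1, μ(145) = 1, μ(146) = 1, μ(149) = -1, μ(151) = -1, μ(154) = -1, μ(155) = 1, μ(157) = -1, μ(158) = 1, μ(159) = 1, μ(161) = 1, μ(163) = -1, μ(165) = -1, with μ = 0 on non-squarefree integers. Summing μ(k)/k for k where μ(k) ≠ 0 gives 39559613656892389988868176705313193612521402770457442247492939/5766152219975951659023630035336134306565384015606066319856068810 ≈ 0.0069. (PNT ⟺ this sum → 0 as n → ∞.)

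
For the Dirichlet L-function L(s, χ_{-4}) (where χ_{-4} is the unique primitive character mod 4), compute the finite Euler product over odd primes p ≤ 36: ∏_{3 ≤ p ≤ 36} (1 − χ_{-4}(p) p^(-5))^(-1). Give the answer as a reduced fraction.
∏ = 52015810615424538455317584769582112629834289625/52216435813704314792391924764477903837266444288

The odd primes p ≤ 36 are [3, 5, 7, 11, 13, 17, 19, 23, 29, 31]. For each, χ(p) = 1 if p ≡ 1 mod 4, χ(p) = −1 if p ≡ 3 mod 4. Taking (1 − χ(p)/p^5)^(-1) = p^5/(p^5 − χ(p)): (1 − (-1)/3^5)^(-1) · (1 − (1)/5^5)^(-1) · (1 − (-1)/7^5)^(-1) · (1 − (-1)/11^5)^(-1) · (1 − (1)/13^5)^(-1) · (1 − (1)/17^5)^(-1) · (1 − (-1)/19^5)^(-1) · (1 − (-1)/23^5)^(-1) · (1 − (1)/29^5)^(-1) · (1 − (-1)/31^5)^(-1) = 52015810615424538455317584769582112629834289625/52216435813704314792391924764477903837266444288.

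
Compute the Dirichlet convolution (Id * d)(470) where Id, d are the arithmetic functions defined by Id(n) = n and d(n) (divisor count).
(Id * d)(470) = 1372

Divisors of 470: [1, 2, 5, 10, 47, 94, 235, 470]. For each d | 470:
  d = 1: Id(1) · d(470/1) = 1 · 8 = 8
  d = 2: Id(2) · d(470/2) = 2 · 4 = 8
  d = 5: Id(5) · d(470/5) = 5 · 4 = 20
  d = 10: Id(10) · d(470/10) = 10 · 2 = 20
  d = 47: Id(47) · d(470/47) = 47 · 4 = 188
  d = 94: Id(94) · d(470/94) = 94 · 2 = 188
  d = 235: Id(235) · d(470/235) = 235 · 2 = 470
  d = 470: Id(470) · d(470/470) = 470 · 1 = 470
Summing: (Id * d)(470) = 8 + 8 + 20 + 20 + 188 + 188 + 470 + 470 = 1372.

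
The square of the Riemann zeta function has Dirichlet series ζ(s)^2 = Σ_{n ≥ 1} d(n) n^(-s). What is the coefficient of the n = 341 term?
d(341) = 4

ζ(s)^2 = (Σ 1/m^s)(Σ 1/k^s). The coefficient of 1/n^s in the product is the number of ordered pairs (m, k) with mk = n, which equals d(n). For n = 341, divisors are [1, 11, 31, 341], so d(341) = 4.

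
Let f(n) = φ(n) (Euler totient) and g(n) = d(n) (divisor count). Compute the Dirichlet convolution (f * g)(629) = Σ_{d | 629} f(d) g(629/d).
(φ * d)(629) = 684

Divisors of 629: [1, 17, 37, 629]. For each d | 629:
  d = 1: φ(1) · d(629/1) = 1 · 4 = 4
  d = 17: φ(17) · d(629/17) = 16 · 2 = 32
  d = 37: φ(37) · d(629/37) = 36 · 2 = 72
  d = 629: φ(629) · d(629/629) = 576 · 1 = 576
Summing: (φ * d)(629) = 4 + 32 + 72 + 576 = 684.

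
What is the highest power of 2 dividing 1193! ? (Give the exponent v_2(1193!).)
v_2(1193!) = 1188

Legendre's formula: v_p(n!) = Σ_{k ≥ 1} ⌊n / p^k⌋. For p = 2, n = 1193, the terms are:
  ⌊1193/2^1⌋ = ⌊1193/2⌋ = 596
  ⌊1193/2^2⌋ = ⌊1193/4⌋ = 298
  ⌊1193/2^3⌋ = ⌊1193/8⌋ = 149
  ⌊1193/2^4⌋ = ⌊1193/16⌋ = 74
  ⌊1193/2^5⌋ = ⌊1193/32⌋ = 37
  ⌊1193/2^6⌋ = ⌊1193/64⌋ = 18
  ⌊1193/2^7⌋ = ⌊1193/128⌋ = 9
  ⌊1193/2^8⌋ = ⌊1193/256⌋ = 4
  ⌊1193/2^9⌋ = ⌊1193/512⌋ = 2
  ⌊1193/2^10⌋ = ⌊1193/1024⌋ = 1
(the next term ⌊1193/2^11⌋ = 0, terminating the sum). Summing: v_2(1193!) = 596 + 298 + 149 + 74 + 37 + 18 + 9 + 4 + 2 + 1 = 1188.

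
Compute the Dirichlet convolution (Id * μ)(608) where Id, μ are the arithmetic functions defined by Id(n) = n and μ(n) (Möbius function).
(Id * μ)(608) = 288

Divisors of 608: [1, 2, 4, 8, 16, 19, 32, 38, 76, 152, 304, 608]. For each d | 608:
  d = 1: Id(1) · μ(608/1) = 1 · 0 = 0
  d = 2: Id(2) · μ(608/2) = 2 · 0 = 0
  d = 4: Id(4) · μ(608/4) = 4 · 0 = 0
  d = 8: Id(8) · μ(608/8) = 8 · 0 = 0
  d = 16: Id(16) · μ(608/16) = 16 · 1 = 16
  d = 19: Id(19) · μ(608/19) = 19 · 0 = 0
  d = 32: Id(32) · μ(608/32) = 32 · -1 = -32
  d = 38: Id(38) · μ(608/38) = 38 · 0 = 0
  d = 76: Id(76) · μ(608/76) = 76 · 0 = 0
  d = 152: Id(152) · μ(608/152) = 152 · 0 = 0
  d = 304: Id(304) · μ(608/304) = 304 · -1 = -304
  d = 608: Id(608) · μ(608/608) = 608 · 1 = 608
Summing: (Id * μ)(608) = 0 + 0 + 0 + 0 + 16 + 0 + -32 + 0 + 0 + 0 + -304 + 608 = 288.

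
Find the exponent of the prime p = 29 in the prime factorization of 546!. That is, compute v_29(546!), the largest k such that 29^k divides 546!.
v_29(546!) = 18

Legendre's formula: v_p(n!) = Σ_{k ≥ 1} ⌊n / p^k⌋. For p = 29, n = 546, the terms are:
  ⌊546/29^1⌋ = ⌊546/29⌋ = 18
(the next term ⌊546/29^2⌋ = 0, terminating the sum). Summing: v_29(546!) = 18 = 18.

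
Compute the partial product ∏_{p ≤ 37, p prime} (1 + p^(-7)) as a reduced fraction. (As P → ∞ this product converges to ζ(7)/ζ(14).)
∏ = 228018297549409144061012751313154880100808796638571013381923478410878979964928/226144123234654878853445211850814351110881099376313221108562837934941141853125

The primes p ≤ 37 are [2, 3, 5, 7, 11, 13, 17, 19, 23, 29, 31, 37]. For each, (1 + 1/p^7) = (p^7 + 1)/p^7. Multiplying these fractions over p ∈ [2, 3, 5, 7, 11, 13, 17, 19, 23, 29, 31, 37] gives 228018297549409144061012751313154880100808796638571013381923478410878979964928/226144123234654878853445211850814351110881099376313221108562837934941141853125. (In the limit P → ∞ this tends to ζ(7)/ζ(14).)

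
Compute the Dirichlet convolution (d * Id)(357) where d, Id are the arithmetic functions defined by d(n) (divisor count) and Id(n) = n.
(d * Id)(357) = 855

Divisors of 357: [1, 3, 7, 17, 21, 51, 119, 357]. For each d | 357:
  d = 1: d(1) · Id(357/1) = 1 · 357 = 357
  d = 3: d(3) · Id(357/3) = 2 · 119 = 238
  d = 7: d(7) · Id(357/7) = 2 · 51 = 102
  d = 17: d(17) · Id(357/17) = 2 · 21 = 42
  d = 21: d(21) · Id(357/21) = 4 · 17 = 68
  d = 51: d(51) · Id(357/51) = 4 · 7 = 28
  d = 119: d(119) · Id(357/119) = 4 · 3 = 12
  d = 357: d(357) · Id(357/357) = 8 · 1 = 8
Summing: (d * Id)(357) = 357 + 238 + 102 + 42 + 68 + 28 + 12 + 8 = 855.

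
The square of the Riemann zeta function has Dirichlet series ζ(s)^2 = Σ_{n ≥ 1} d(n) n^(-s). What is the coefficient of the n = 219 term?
d(219) = 4

ζ(s)^2 = (Σ 1/m^s)(Σ 1/k^s). The coefficient of 1/n^s in the product is the number of ordered pairs (m, k) with mk = n, which equals d(n). For n = 219, divisors are [1, 3, 73, 219], so d(219) = 4.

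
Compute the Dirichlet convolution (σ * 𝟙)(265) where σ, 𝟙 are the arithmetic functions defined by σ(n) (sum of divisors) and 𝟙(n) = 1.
(σ * 𝟙)(265) = 385

Divisors of 265: [1, 5, 53, 265]. For each d | 265:
  d = 1: σ(1) · 𝟙(265/1) = 1 · 1 = 1
  d = 5: σ(5) · 𝟙(265/5) = 6 · 1 = 6
  d = 53: σ(53) · 𝟙(265/53) = 54 · 1 = 54
  d = 265: σ(265) · 𝟙(265/265) = 324 · 1 = 324
Summing: (σ * 𝟙)(265) = 1 + 6 + 54 + 324 = 385.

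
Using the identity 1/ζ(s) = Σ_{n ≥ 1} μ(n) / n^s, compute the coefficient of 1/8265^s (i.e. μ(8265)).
μ(8265) = 1

Factor n = 8265 = 3 · 5 · 19 · 29. μ(n) = 0 if any exponent ≥ 2 (not squarefree); otherwise μ(n) = (−1)^{ω(n)} where ω(n) is the number of distinct prime factors. Applying: μ(8265) = 1.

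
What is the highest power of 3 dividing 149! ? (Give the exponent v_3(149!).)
v_3(149!) = 71

Legendre's formula: v_p(n!) = Σ_{k ≥ 1} ⌊n / p^k⌋. For p = 3, n = 149, the terms are:
  ⌊149/3^1⌋ = ⌊149/3⌋ = 49
  ⌊149/3^2⌋ = ⌊149/9⌋ = 16
  ⌊149/3^3⌋ = ⌊149/27⌋ = 5
  ⌊149/3^4⌋ = ⌊149/81⌋ = 1
(the next term ⌊149/3^5⌋ = 0, terminating the sum). Summing: v_3(149!) = 49 + 16 + 5 + 1 = 71.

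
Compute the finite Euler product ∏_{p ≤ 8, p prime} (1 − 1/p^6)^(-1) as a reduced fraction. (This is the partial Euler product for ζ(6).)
∏ = 5359375/5268016

The primes p ≤ 8 are [2, 3, 5, 7]. For each prime, (1 − 1/p^6)^(-1) = p^6 / (p^6 − 1). The product is (1 − 1/2^6)^(-1), (1 − 1/3^6)^(-1), (1 − 1/5^6)^(-1), (1 − 1/7^6)^(-1) = ∏ p^6 / (p^6 − 1) = 5359375/5268016.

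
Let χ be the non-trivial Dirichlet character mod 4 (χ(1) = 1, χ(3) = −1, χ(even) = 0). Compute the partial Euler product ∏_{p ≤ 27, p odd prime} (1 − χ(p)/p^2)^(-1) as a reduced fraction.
∏ = 7900068038863/8628726988800

The odd primes p ≤ 27 are [3, 5, 7, 11, 13, 17, 19, 23]. For each, χ(p) = 1 if p ≡ 1 mod 4, χ(p) = −1 if p ≡ 3 mod 4. Taking (1 − χ(p)/p^2)^(-1) = p^2/(p^2 − χ(p)): (1 − (-1)/3^2)^(-1) · (1 − (1)/5^2)^(-1) · (1 − (-1)/7^2)^(-1) · (1 − (-1)/11^2)^(-1) · (1 − (1)/13^2)^(-1) · (1 − (1)/17^2)^(-1) · (1 − (-1)/19^2)^(-1) · (1 − (-1)/23^2)^(-1) = 7900068038863/8628726988800.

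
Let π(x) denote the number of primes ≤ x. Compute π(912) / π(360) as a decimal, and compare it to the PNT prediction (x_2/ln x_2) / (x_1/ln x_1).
π(912)/π(360) = 156/72 ≈ 2.1667;  PNT prediction ≈ 2.1878.

π(360) = 72 and π(912) = 156, so π(912)/π(360) ≈ 2.1667. The PNT-predicted ratio is (912/ln(912)) / (360/ln(360)) ≈ 2.1878. The two agree to within a few percent, as expected.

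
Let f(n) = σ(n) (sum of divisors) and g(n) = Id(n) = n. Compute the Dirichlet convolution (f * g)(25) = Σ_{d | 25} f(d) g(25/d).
(σ * Id)(25) = 86

Divisors of 25: [1, 5, 25]. For each d | 25:
  d = 1: σ(1) · Id(25/1) = 1 · 25 = 25
  d = 5: σ(5) · Id(25/5) = 6 · 5 = 30
  d = 25: σ(25) · Id(25/25) = 31 · 1 = 31
Summing: (σ * Id)(25) = 25 + 30 + 31 = 86.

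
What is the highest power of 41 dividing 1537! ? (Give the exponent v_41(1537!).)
v_41(1537!) = 37

Legendre's formula: v_p(n!) = Σ_{k ≥ 1} ⌊n / p^k⌋. For p = 41, n = 1537, the terms are:
  ⌊1537/41^1⌋ = ⌊1537/41⌋ = 37
(the next term ⌊1537/41^2⌋ = 0, terminating the sum). Summing: v_41(1537!) = 37 = 37.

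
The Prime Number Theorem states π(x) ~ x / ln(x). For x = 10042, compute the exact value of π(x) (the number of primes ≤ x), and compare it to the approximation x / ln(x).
π(10042) = 1233;  x/ln(x) ≈ 1089.80;  relative error ≈ 11.61%.

Directly count primes up to 10042: π(10042) = 1233. The PNT approximation gives 10042/ln(10042) ≈ 10042/9.21453 ≈ 1089.80. Relative error (π(x) − x/ln(x)) / π(x) ≈ 11.61%; the approximation is known to undercount slightly (Li(x) is a better estimate).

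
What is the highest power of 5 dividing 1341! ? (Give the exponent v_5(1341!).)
v_5(1341!) = 333

Legendre's formula: v_p(n!) = Σ_{k ≥ 1} ⌊n / p^k⌋. For p = 5, n = 1341, the terms are:
  ⌊1341/5^1⌋ = ⌊1341/5⌋ = 268
  ⌊1341/5^2⌋ = ⌊1341/25⌋ = 53
  ⌊1341/5^3⌋ = ⌊1341/125⌋ = 10
  ⌊1341/5^4⌋ = ⌊1341/625⌋ = 2
(the next term ⌊1341/5^5⌋ = 0, terminating the sum). Summing: v_5(1341!) = 268 + 53 + 10 + 2 = 333.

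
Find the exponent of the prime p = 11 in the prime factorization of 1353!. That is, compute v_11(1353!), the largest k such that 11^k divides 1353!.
v_11(1353!) = 135

Legendre's formula: v_p(n!) = Σ_{k ≥ 1} ⌊n / p^k⌋. For p = 11, n = 1353, the terms are:
  ⌊1353/11^1⌋ = ⌊1353/11⌋ = 123
  ⌊1353/11^2⌋ = ⌊1353/121⌋ = 11
  ⌊1353/11^3⌋ = ⌊1353/1331⌋ = 1
(the next term ⌊1353/11^4⌋ = 0, terminating the sum). Summing: v_11(1353!) = 123 + 11 + 1 = 135.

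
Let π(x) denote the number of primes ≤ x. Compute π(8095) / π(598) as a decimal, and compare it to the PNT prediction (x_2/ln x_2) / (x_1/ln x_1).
π(8095)/π(598) = 1018/108 ≈ 9.4259;  PNT prediction ≈ 9.6176.

π(598) = 108 and π(8095) = 1018, so π(8095)/π(598) ≈ 9.4259. The PNT-predicted ratio is (8095/ln(8095)) / (598/ln(598)) ≈ 9.6176. The two agree to within a few percent, as expected.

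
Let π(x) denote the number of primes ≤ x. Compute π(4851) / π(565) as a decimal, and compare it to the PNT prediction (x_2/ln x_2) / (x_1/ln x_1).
π(4851)/π(565) = 650/103 ≈ 6.3107;  PNT prediction ≈ 6.4107.

π(565) = 103 and π(4851) = 650, so π(4851)/π(565) ≈ 6.3107. The PNT-predicted ratio is (4851/ln(4851)) / (565/ln(565)) ≈ 6.4107. The two agree to within a few percent, as expected.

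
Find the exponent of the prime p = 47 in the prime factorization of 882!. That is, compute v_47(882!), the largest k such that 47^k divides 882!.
v_47(882!) = 18

Legendre's formula: v_p(n!) = Σ_{k ≥ 1} ⌊n / p^k⌋. For p = 47, n = 882, the terms are:
  ⌊882/47^1⌋ = ⌊882/47⌋ = 18
(the next term ⌊882/47^2⌋ = 0, terminating the sum). Summing: v_47(882!) = 18 = 18.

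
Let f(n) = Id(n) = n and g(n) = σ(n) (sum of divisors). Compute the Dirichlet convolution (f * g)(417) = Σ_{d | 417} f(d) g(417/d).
(Id * σ)(417) = 1953

Divisors of 417: [1, 3, 139, 417]. For each d | 417:
  d = 1: Id(1) · σ(417/1) = 1 · 560 = 560
  d = 3: Id(3) · σ(417/3) = 3 · 140 = 420
  d = 139: Id(139) · σ(417/139) = 139 · 4 = 556
  d = 417: Id(417) · σ(417/417) = 417 · 1 = 417
Summing: (Id * σ)(417) = 560 + 420 + 556 + 417 = 1953.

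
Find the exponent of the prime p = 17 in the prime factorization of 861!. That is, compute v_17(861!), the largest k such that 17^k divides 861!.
v_17(861!) = 52

Legendre's formula: v_p(n!) = Σ_{k ≥ 1} ⌊n / p^k⌋. For p = 17, n = 861, the terms are:
  ⌊861/17^1⌋ = ⌊861/17⌋ = 50
  ⌊861/17^2⌋ = ⌊861/289⌋ = 2
(the next term ⌊861/17^3⌋ = 0, terminating the sum). Summing: v_17(861!) = 50 + 2 = 52.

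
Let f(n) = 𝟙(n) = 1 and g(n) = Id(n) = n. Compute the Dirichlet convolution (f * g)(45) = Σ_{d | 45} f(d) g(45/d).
(𝟙 * Id)(45) = 78

Divisors of 45: [1, 3, 5, 9, 15, 45]. For each d | 45:
  d = 1: 𝟙(1) · Id(45/1) = 1 · 45 = 45
  d = 3: 𝟙(3) · Id(45/3) = 1 · 15 = 15
  d = 5: 𝟙(5) · Id(45/5) = 1 · 9 = 9
  d = 9: 𝟙(9) · Id(45/9) = 1 · 5 = 5
  d = 15: 𝟙(15) · Id(45/15) = 1 · 3 = 3
  d = 45: 𝟙(45) · Id(45/45) = 1 · 1 = 1
Summing: (𝟙 * Id)(45) = 45 + 15 + 9 + 5 + 3 + 1 = 78.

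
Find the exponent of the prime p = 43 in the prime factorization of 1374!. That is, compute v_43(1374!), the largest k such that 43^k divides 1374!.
v_43(1374!) = 31

Legendre's formula: v_p(n!) = Σ_{k ≥ 1} ⌊n / p^k⌋. For p = 43, n = 1374, the terms are:
  ⌊1374/43^1⌋ = ⌊1374/43⌋ = 31
(the next term ⌊1374/43^2⌋ = 0, terminating the sum). Summing: v_43(1374!) = 31 = 31.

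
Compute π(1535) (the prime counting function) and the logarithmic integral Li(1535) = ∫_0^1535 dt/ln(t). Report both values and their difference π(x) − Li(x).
π(1535) = 242;  Li(1535) ≈ 252.59;  π(x) − Li(x) ≈ -10.59.

Direct count of primes ≤ 1535 gives π(1535) = 242. Numerical evaluation of the logarithmic integral gives Li(1535) ≈ 252.59. The difference π(x) − Li(x) ≈ -10.59 is typically negative for small/moderate x (Li(x) overestimates), though Littlewood's theorem shows this sign changes infinitely often.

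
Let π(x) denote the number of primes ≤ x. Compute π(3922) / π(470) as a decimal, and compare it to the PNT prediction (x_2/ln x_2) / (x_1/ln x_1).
π(3922)/π(470) = 543/91 ≈ 5.9670;  PNT prediction ≈ 6.2050.

π(470) = 91 and π(3922) = 543, so π(3922)/π(470) ≈ 5.9670. The PNT-predicted ratio is (3922/ln(3922)) / (470/ln(470)) ≈ 6.2050. The two agree to within a few percent, as expected.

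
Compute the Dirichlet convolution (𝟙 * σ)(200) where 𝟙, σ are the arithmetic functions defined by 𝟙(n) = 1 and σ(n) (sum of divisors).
(𝟙 * σ)(200) = 988

Divisors of 200: [1, 2, 4, 5, 8, 10, 20, 25, 40, 50, 100, 200]. For each d | 200:
  d = 1: 𝟙(1) · σ(200/1) = 1 · 465 = 465
  d = 2: 𝟙(2) · σ(200/2) = 1 · 217 = 217
  d = 4: 𝟙(4) · σ(200/4) = 1 · 93 = 93
  d = 5: 𝟙(5) · σ(200/5) = 1 · 90 = 90
  d = 8: 𝟙(8) · σ(200/8) = 1 · 31 = 31
  d = 10: 𝟙(10) · σ(200/10) = 1 · 42 = 42
  d = 20: 𝟙(20) · σ(200/20) = 1 · 18 = 18
  d = 25: 𝟙(25) · σ(200/25) = 1 · 15 = 15
  d = 40: 𝟙(40) · σ(200/40) = 1 · 6 = 6
  d = 50: 𝟙(50) · σ(200/50) = 1 · 7 = 7
  d = 100: 𝟙(100) · σ(200/100) = 1 · 3 = 3
  d = 200: 𝟙(200) · σ(200/200) = 1 · 1 = 1
Summing: (𝟙 * σ)(200) = 465 + 217 + 93 + 90 + 31 + 42 + 18 + 15 + 6 + 7 + 3 + 1 = 988.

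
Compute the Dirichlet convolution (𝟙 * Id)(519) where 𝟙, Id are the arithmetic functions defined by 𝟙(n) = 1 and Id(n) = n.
(𝟙 * Id)(519) = 696

Divisors of 519: [1, 3, 173, 519]. For each d | 519:
  d = 1: 𝟙(1) · Id(519/1) = 1 · 519 = 519
  d = 3: 𝟙(3) · Id(519/3) = 1 · 173 = 173
  d = 173: 𝟙(173) · Id(519/173) = 1 · 3 = 3
  d = 519: 𝟙(519) · Id(519/519) = 1 · 1 = 1
Summing: (𝟙 * Id)(519) = 519 + 173 + 3 + 1 = 696.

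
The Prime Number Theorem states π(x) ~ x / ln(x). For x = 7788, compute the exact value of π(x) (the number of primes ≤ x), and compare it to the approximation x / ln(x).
π(7788) = 985;  x/ln(x) ≈ 869.16;  relative error ≈ 11.76%.

Directly count primes up to 7788: π(7788) = 985. The PNT approximation gives 7788/ln(7788) ≈ 7788/8.96034 ≈ 869.16. Relative error (π(x) − x/ln(x)) / π(x) ≈ 11.76%; the approximation is known to undercount slightly (Li(x) is a better estimate).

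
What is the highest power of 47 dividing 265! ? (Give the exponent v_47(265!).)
v_47(265!) = 5

Legendre's formula: v_p(n!) = Σ_{k ≥ 1} ⌊n / p^k⌋. For p = 47, n = 265, the terms are:
  ⌊265/47^1⌋ = ⌊265/47⌋ = 5
(the next term ⌊265/47^2⌋ = 0, terminating the sum). Summing: v_47(265!) = 5 = 5.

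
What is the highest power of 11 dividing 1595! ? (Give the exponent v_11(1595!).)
v_11(1595!) = 159

Legendre's formula: v_p(n!) = Σ_{k ≥ 1} ⌊n / p^k⌋. For p = 11, n = 1595, the terms are:
  ⌊1595/11^1⌋ = ⌊1595/11⌋ = 145
  ⌊1595/11^2⌋ = ⌊1595/121⌋ = 13
  ⌊1595/11^3⌋ = ⌊1595/1331⌋ = 1
(the next term ⌊1595/11^4⌋ = 0, terminating the sum). Summing: v_11(1595!) = 145 + 13 + 1 = 159.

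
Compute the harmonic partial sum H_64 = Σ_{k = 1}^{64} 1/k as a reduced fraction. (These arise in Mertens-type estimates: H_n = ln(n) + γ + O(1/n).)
H_64 = 623171679694215690971693339/131362987122535807501262400

Direct summation: H_64 = 1 + 1/2 + ... + 1/64. The least common denominator is lcm(1, ..., 64) = 1182266884102822267511361600; over this denominator the numerator is 1182266884102822267511361600 + 591133442051411133755680800 + 394088961367607422503787200 + 295566721025705566877840400 + 236453376820564453502272320 + 197044480683803711251893600 + 168895269157546038215908800 + 147783360512852783438920200 + 131362987122535807501262400 + 118226688410282226751136160 + 107478807645711115228305600 + 98522240341901855625946800 + 90943606469447866731643200 + 84447634578773019107954400 + 78817792273521484500757440 + 73891680256426391719460100 + 69545110829577780441844800 + 65681493561267903750631200 + 62224572847516961447966400 + 59113344205141113375568080 + 56298423052515346071969600 + 53739403822855557614152800 + 51402908004470533370059200 + 49261120170950927812973400 + 47290675364112890700454464 + 45471803234723933365821600 + 43787662374178602500420800 + 42223817289386509553977200 + 40767823589752491983150400 + 39408896136760742250378720 + 38137641422671686048753600 + 36945840128213195859730050 + 35826269215237038409435200 + 34772555414788890220922400 + 33779053831509207643181760 + 32840746780633951875315600 + 31953159029806007230036800 + 31112286423758480723983200 + 30314535489815955577214400 + 29556672102570556687784040 + 28835777661044445549057600 + 28149211526257673035984800 + 27494578700065634128171200 + 26869701911427778807076400 + 26272597424507161500252480 + 25701454002235266685029600 + 25154614555379197181092800 + 24630560085475463906486700 + 24127895593935148316558400 + 23645337682056445350227232 + 23181703609859260147281600 + 22735901617361966682910800 + 22306922341562684292667200 + 21893831187089301250210400 + 21495761529142223045661120 + 21111908644693254776988600 + 20741524282505653815988800 + 20383911794876245991575200 + 20038421764454614703582400 + 19704448068380371125189360 + 19381424329554463401825600 + 19068820711335843024376800 + 18766141017505115357323200 + 18472920064106597929865025 = 5608545117247941218745240051, so H_64 = 5608545117247941218745240051/1182266884102822267511361600; reducing by gcd(5608545117247941218745240051, 1182266884102822267511361600) = 9 gives 623171679694215690971693339/131362987122535807501262400 ≈ 4.74389. (The PNT-adjacent estimate ln(64) + γ ≈ 4.73610 matches within O(1/n).)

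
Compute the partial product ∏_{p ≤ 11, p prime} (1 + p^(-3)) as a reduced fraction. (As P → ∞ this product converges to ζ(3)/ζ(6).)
∏ = 1374624/1164625

The primes p ≤ 11 are [2, 3, 5, 7, 11]. For each, (1 + 1/p^3) = (p^3 + 1)/p^3. Multiplying these fractions over p ∈ [2, 3, 5, 7, 11] gives 1374624/1164625. (In the limit P → ∞ this tends to ζ(3)/ζ(6).)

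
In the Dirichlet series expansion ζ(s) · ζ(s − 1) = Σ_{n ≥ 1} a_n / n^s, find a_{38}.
σ(38) = 60

In the product (Σ m^0/m^s)(Σ k / k^s) = Σ (Σ_{d | n} d) / n^s, the coefficient of 1/n^s is σ(n) = Σ_{d | n} d. For n = 38, divisors are [1, 2, 19, 38]; summing: σ(38) = 60.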